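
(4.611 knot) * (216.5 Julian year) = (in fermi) 1.621e+25. Check: 1 knot = 0.51444444 m/s, so 4.611 knot = 4.611 * 0.51444444 = 2.3721033 m/s. 1 Julian year = 31557600 s, so 216.5 Julian year = 216.5 * 31557600 = 6.8322204e+09 s. Combine: 2.3721033 m/s * 6.8322204e+09 s = 1.6206733e+10 m. 1 fermi = 1e-15 m, so 1.6206733e+10 m = 1.6206733e+10 / 1e-15 = 1.6206733e+25 fermi ≈ 1.621e+25 fermi (4 s.f.).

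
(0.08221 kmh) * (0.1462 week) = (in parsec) 1 kmh = 0.27777778 m/s, so 0.08221 kmh = 0.08221 * 0.27777778 = 0.022836111 m/s. 1 week = 604800 s, so 0.1462 week = 0.1462 * 604800 = 88421.76 s. Combine: 0.022836111 m/s * 88421.76 s = 2019.2091 m. 1 parsec = 3.0856776e+16 m, so 2019.2091 m = 2019.2091 / 3.0856776e+16 = 6.5438111e-14 parsec ≈ 6.544e-14 parsec (4 s.f.). Final answer: 6.544e-14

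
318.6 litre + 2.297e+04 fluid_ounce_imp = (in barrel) 1 litre = 0.001 m^3, so 318.6 litre = 318.6 * 0.001 = 0.3186 m^3. 1 fluid_ounce_imp = 2.8413063e-05 m^3, so 2.297e+04 fluid_ounce_imp = 2.297e+04 * 2.8413063e-05 = 0.65264805 m^3. Sum: 0.3186 + 0.65264805 = 0.97124805 m^3. 1 barrel = 0.15898729 m^3, so 0.97124805 m^3 = 0.97124805 / 0.15898729 = 6.1089664 barrel ≈ 6.109 barrel (4 s.f.). Final answer: 6.109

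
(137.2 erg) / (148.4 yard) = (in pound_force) 1 erg = 1e-07 J, so 137.2 erg = 137.2 * 1e-07 = 1.372e-05 J. 1 yard = 0.9144 m, so 148.4 yard = 148.4 * 0.9144 = 135.69696 m. Combine: 1.372e-05 J / 135.69696 m = 1.0110764e-07 N. 1 pound_force = 4.4482216 N, so 1.0110764e-07 N = 1.0110764e-07 / 4.4482216 = 2.2729903e-08 pound_force ≈ 2.273e-08 pound_force (4 s.f.). Final answer: 2.273e-08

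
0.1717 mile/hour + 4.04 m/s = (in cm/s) 411.7. Check: 1 mile/hour = 0.44704 m/s, so 0.1717 mile/hour = 0.1717 * 0.44704 = 0.076756768 m/s. 4.04 m/s is already in m/s. Sum: 0.076756768 + 4.04 = 4.1167568 m/s. 1 cm/s = 0.01 m/s, so 4.1167568 m/s = 4.1167568 / 0.01 = 411.67568 cm/s ≈ 411.7 cm/s (4 s.f.).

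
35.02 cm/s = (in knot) 1 cm/s = 0.01 m/s, so 35.02 cm/s = 35.02 * 0.01 = 0.3502 m/s. 1 knot = 0.51444444 m/s, so 0.3502 m/s = 0.3502 / 0.51444444 = 0.68073434 knot ≈ 0.6807 knot (4 s.f.). Final answer: 0.6807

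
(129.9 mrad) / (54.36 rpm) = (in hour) 6.339e-06. Check: 1 mrad = 0.001 rad, so 129.9 mrad = 129.9 * 0.001 = 0.1299 rad. 1 rpm = 0.10471976 rad/s, so 54.36 rpm = 54.36 * 0.10471976 = 5.6925659 rad/s. Combine: 0.1299 rad / 5.6925659 rad/s = 0.022819235 s. 1 hour = 3600 s, so 0.022819235 s = 0.022819235 / 3600 = 6.3386764e-06 hour ≈ 6.339e-06 hour (4 s.f.).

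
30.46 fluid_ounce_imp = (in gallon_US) 1 fluid_ounce_imp = 2.8413063e-05 m^3, so 30.46 fluid_ounce_imp = 30.46 * 2.8413063e-05 = 0.00086546188 m^3. 1 gallon_US = 0.0037854118 m^3, so 0.00086546188 m^3 = 0.00086546188 / 0.0037854118 = 0.22863084 gallon_US ≈ 0.2286 gallon_US (4 s.f.). Final answer: 0.2286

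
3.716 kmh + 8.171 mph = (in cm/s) 468.5. Check: 1 kmh = 0.27777778 m/s, so 3.716 kmh = 3.716 * 0.27777778 = 1.0322222 m/s. 1 mph = 0.44704 m/s, so 8.171 mph = 8.171 * 0.44704 = 3.6527638 m/s. Sum: 1.0322222 + 3.6527638 = 4.6849861 m/s. 1 cm/s = 0.01 m/s, so 4.6849861 m/s = 4.6849861 / 0.01 = 468.49861 cm/s ≈ 468.5 cm/s (4 s.f.).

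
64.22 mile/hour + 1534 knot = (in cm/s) 8.179e+04. Check: 1 mile/hour = 0.44704 m/s, so 64.22 mile/hour = 64.22 * 0.44704 = 28.708909 m/s. 1 knot = 0.51444444 m/s, so 1534 knot = 1534 * 0.51444444 = 789.15778 m/s. Sum: 28.708909 + 789.15778 = 817.86669 m/s. 1 cm/s = 0.01 m/s, so 817.86669 m/s = 817.86669 / 0.01 = 81786.669 cm/s ≈ 8.179e+04 cm/s (4 s.f.).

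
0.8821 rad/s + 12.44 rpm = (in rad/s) 2.185. Check: 0.8821 rad/s is already in rad/s. 1 rpm = 0.10471976 rad/s, so 12.44 rpm = 12.44 * 0.10471976 = 1.3027138 rad/s. Sum: 0.8821 + 1.3027138 = 2.1848138 rad/s. Result: 2.1848138 rad/s ≈ 2.185 rad/s (4 s.f.).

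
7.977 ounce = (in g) 1 ounce = 0.028349523 kg, so 7.977 ounce = 7.977 * 0.028349523 = 0.22614415 kg. 1 g = 0.001 kg, so 0.22614415 kg = 0.22614415 / 0.001 = 226.14415 g ≈ 226.1 g (4 s.f.). Final answer: 226.1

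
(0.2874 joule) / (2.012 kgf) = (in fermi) 1.457e+13. Check: 0.2874 joule = 0.2874 J. 1 kgf = 9.80665 N, so 2.012 kgf = 2.012 * 9.80665 = 19.73098 N. Combine: 0.2874 J / 19.73098 N = 0.014565926 m. 1 fermi = 1e-15 m, so 0.014565926 m = 0.014565926 / 1e-15 = 1.4565926e+13 fermi ≈ 1.457e+13 fermi (4 s.f.).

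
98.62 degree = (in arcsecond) 3.55e+05. Check: 1 degree = 0.017453293 rad, so 98.62 degree = 98.62 * 0.017453293 = 1.7212437 rad. 1 arcsecond = 4.8481368e-06 rad, so 1.7212437 rad = 1.7212437 / 4.8481368e-06 = 355032 arcsecond ≈ 3.55e+05 arcsecond (4 s.f.).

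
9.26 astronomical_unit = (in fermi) 1.385e+27. Check: 1 astronomical_unit = 1.4959787e+11 m, so 9.26 astronomical_unit = 9.26 * 1.4959787e+11 = 1.3852763e+12 m. 1 fermi = 1e-15 m, so 1.3852763e+12 m = 1.3852763e+12 / 1e-15 = 1.3852763e+27 fermi ≈ 1.385e+27 fermi (4 s.f.).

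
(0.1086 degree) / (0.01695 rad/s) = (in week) 1 degree = 0.017453293 rad, so 0.1086 degree = 0.1086 * 0.017453293 = 0.0018954276 rad. 0.01695 rad/s is already in rad/s. Combine: 0.0018954276 rad / 0.01695 rad/s = 0.11182464 s. 1 week = 604800 s, so 0.11182464 s = 0.11182464 / 604800 = 1.8489523e-07 week ≈ 1.849e-07 week (4 s.f.). Final answer: 1.849e-07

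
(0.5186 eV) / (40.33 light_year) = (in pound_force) 1 eV = 1.6021766e-19 J, so 0.5186 eV = 0.5186 * 1.6021766e-19 = 8.308888e-20 J. 1 light_year = 9.4607305e+15 m, so 40.33 light_year = 40.33 * 9.4607305e+15 = 3.8155126e+17 m. Combine: 8.308888e-20 J / 3.8155126e+17 m = 2.1776597e-37 N. 1 pound_force = 4.4482216 N, so 2.1776597e-37 N = 2.1776597e-37 / 4.4482216 = 4.8955738e-38 pound_force ≈ 4.896e-38 pound_force (4 s.f.). Final answer: 4.896e-38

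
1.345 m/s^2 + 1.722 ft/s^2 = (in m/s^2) 1.345 m/s^2 is already in m/s^2. 1 ft/s^2 = 0.3048 m/s^2, so 1.722 ft/s^2 = 1.722 * 0.3048 = 0.5248656 m/s^2. Sum: 1.345 + 0.5248656 = 1.8698656 m/s^2. Result: 1.8698656 m/s^2 ≈ 1.87 m/s^2 (4 s.f.). Final answer: 1.87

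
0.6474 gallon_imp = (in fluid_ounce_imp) 1 gallon_imp = 0.00454609 m^3, so 0.6474 gallon_imp = 0.6474 * 0.00454609 = 0.0029431387 m^3. 1 fluid_ounce_imp = 2.8413063e-05 m^3, so 0.0029431387 m^3 = 0.0029431387 / 2.8413063e-05 = 103.584 fluid_ounce_imp ≈ 103.6 fluid_ounce_imp (4 s.f.). Final answer: 103.6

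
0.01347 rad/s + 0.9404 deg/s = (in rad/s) 0.02988. Check: 0.01347 rad/s is already in rad/s. 1 deg/s = 0.017453293 rad/s, so 0.9404 deg/s = 0.9404 * 0.017453293 = 0.016413076 rad/s. Sum: 0.01347 + 0.016413076 = 0.029883076 rad/s. Result: 0.029883076 rad/s ≈ 0.02988 rad/s (4 s.f.).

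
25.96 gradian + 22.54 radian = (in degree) 1315. Check: 1 gradian = 0.015707963 rad, so 25.96 gradian = 25.96 * 0.015707963 = 0.40777873 rad. 22.54 radian = 22.54 rad. Sum: 0.40777873 + 22.54 = 22.947779 rad. 1 degree = 0.017453293 rad, so 22.947779 rad = 22.947779 / 0.017453293 = 1314.8109 degree ≈ 1315 degree (4 s.f.).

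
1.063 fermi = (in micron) 1.063e-09. Check: 1 fermi = 1e-15 m, so 1.063 fermi = 1.063 * 1e-15 = 1.063e-15 m. 1 micron = 1e-06 m, so 1.063e-15 m = 1.063e-15 / 1e-06 = 1.063e-09 micron.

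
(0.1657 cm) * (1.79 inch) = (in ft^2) 1 cm = 0.01 m, so 0.1657 cm = 0.1657 * 0.01 = 0.001657 m. 1 inch = 0.0254 m, so 1.79 inch = 1.79 * 0.0254 = 0.045466 m. Combine: 0.001657 m * 0.045466 m = 7.5337162e-05 m^2. 1 ft^2 = 0.09290304 m^2, so 7.5337162e-05 m^2 = 7.5337162e-05 / 0.09290304 = 0.00081092246 ft^2 ≈ 0.0008109 ft^2 (4 s.f.). Final answer: 0.0008109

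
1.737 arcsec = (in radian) 1 arcsec = 4.8481368e-06 rad, so 1.737 arcsec = 1.737 * 4.8481368e-06 = 8.4212136e-06 rad. 8.4212136e-06 rad = 8.4212136e-06 radian ≈ 8.421e-06 radian (4 s.f.). Final answer: 8.421e-06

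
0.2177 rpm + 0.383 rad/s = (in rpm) 1 rpm = 0.10471976 rad/s, so 0.2177 rpm = 0.2177 * 0.10471976 = 0.022797491 rad/s. 0.383 rad/s is already in rad/s. Sum: 0.022797491 + 0.383 = 0.40579749 rad/s. 1 rpm = 0.10471976 rad/s, so 0.40579749 rad/s = 0.40579749 / 0.10471976 = 3.8750806 rpm ≈ 3.875 rpm (4 s.f.). Final answer: 3.875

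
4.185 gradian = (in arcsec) 1 gradian = 0.015707963 rad, so 4.185 gradian = 4.185 * 0.015707963 = 0.065737826 rad. 1 arcsec = 4.8481368e-06 rad, so 0.065737826 rad = 0.065737826 / 4.8481368e-06 = 13559.4 arcsec ≈ 1.356e+04 arcsec (4 s.f.). Final answer: 1.356e+04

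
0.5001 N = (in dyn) 5.001e+04. Check: 1 dyn = 1e-05 N, so 0.5001 N = 0.5001 / 1e-05 = 50010 dyn ≈ 5.001e+04 dyn (4 s.f.).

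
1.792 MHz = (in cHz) 1.792e+08. Check: 1 MHz = 1000000 Hz, so 1.792 MHz = 1.792 * 1000000 = 1792000 Hz. 1 cHz = 0.01 Hz, so 1792000 Hz = 1792000 / 0.01 = 1.792e+08 cHz.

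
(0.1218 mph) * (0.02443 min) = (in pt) 1 mph = 0.44704 m/s, so 0.1218 mph = 0.1218 * 0.44704 = 0.054449472 m/s. 1 min = 60 s, so 0.02443 min = 0.02443 * 60 = 1.4658 s. Combine: 0.054449472 m/s * 1.4658 s = 0.079812036 m. 1 pt = 0.00035277778 m, so 0.079812036 m = 0.079812036 / 0.00035277778 = 226.23884 pt ≈ 226.2 pt (4 s.f.). Final answer: 226.2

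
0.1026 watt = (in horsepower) 0.0001376. Check: 0.1026 watt = 0.1026 W. 1 horsepower = 745.69987 W, so 0.1026 W = 0.1026 / 745.69987 = 0.00013758887 horsepower ≈ 0.0001376 horsepower (4 s.f.).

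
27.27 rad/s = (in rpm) 1 rpm = 0.10471976 rad/s, so 27.27 rad/s = 27.27 / 0.10471976 = 260.40932 rpm ≈ 260.4 rpm (4 s.f.). Final answer: 260.4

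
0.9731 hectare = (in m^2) 9731. Check: 1 hectare = 10000 m^2, so 0.9731 hectare = 0.9731 * 10000 = 9731 m^2. Result: 9731 m^2.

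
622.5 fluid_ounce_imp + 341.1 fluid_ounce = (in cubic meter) 1 fluid_ounce_imp = 2.8413063e-05 m^3, so 622.5 fluid_ounce_imp = 622.5 * 2.8413063e-05 = 0.017687131 m^3. 1 fluid_ounce = 2.957353e-05 m^3, so 341.1 fluid_ounce = 341.1 * 2.957353e-05 = 0.010087531 m^3. Sum: 0.017687131 + 0.010087531 = 0.027774662 m^3. 0.027774662 m^3 = 0.027774662 cubic meter ≈ 0.02777 cubic meter (4 s.f.). Final answer: 0.02777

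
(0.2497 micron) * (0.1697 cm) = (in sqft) 4.561e-09. Check: 1 micron = 1e-06 m, so 0.2497 micron = 0.2497 * 1e-06 = 2.497e-07 m. 1 cm = 0.01 m, so 0.1697 cm = 0.1697 * 0.01 = 0.001697 m. Combine: 2.497e-07 m * 0.001697 m = 4.237409e-10 m^2. 1 sqft = 0.09290304 m^2, so 4.237409e-10 m^2 = 4.237409e-10 / 0.09290304 = 4.5611091e-09 sqft ≈ 4.561e-09 sqft (4 s.f.).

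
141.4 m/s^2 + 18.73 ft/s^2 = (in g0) 15. Check: 141.4 m/s^2 is already in m/s^2. 1 ft/s^2 = 0.3048 m/s^2, so 18.73 ft/s^2 = 18.73 * 0.3048 = 5.708904 m/s^2. Sum: 141.4 + 5.708904 = 147.1089 m/s^2. 1 g0 = 9.80665 m/s^2, so 147.1089 m/s^2 = 147.1089 / 9.80665 = 15.000933 g0 ≈ 15 g0 (4 s.f.).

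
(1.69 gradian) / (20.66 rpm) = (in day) 1 gradian = 0.015707963 rad, so 1.69 gradian = 1.69 * 0.015707963 = 0.026546458 rad. 1 rpm = 0.10471976 rad/s, so 20.66 rpm = 20.66 * 0.10471976 = 2.1635101 rad/s. Combine: 0.026546458 rad / 2.1635101 rad/s = 0.012270087 s. 1 day = 86400 s, so 0.012270087 s = 0.012270087 / 86400 = 1.420149e-07 day ≈ 1.42e-07 day (4 s.f.). Final answer: 1.42e-07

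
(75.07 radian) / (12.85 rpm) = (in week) 9.224e-05. Check: 75.07 radian = 75.07 rad. 1 rpm = 0.10471976 rad/s, so 12.85 rpm = 12.85 * 0.10471976 = 1.3456489 rad/s. Combine: 75.07 rad / 1.3456489 rad/s = 55.787214 s. 1 week = 604800 s, so 55.787214 s = 55.787214 / 604800 = 9.2240763e-05 week ≈ 9.224e-05 week (4 s.f.).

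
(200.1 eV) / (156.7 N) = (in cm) 1 eV = 1.6021766e-19 J, so 200.1 eV = 200.1 * 1.6021766e-19 = 3.2059554e-17 J. 156.7 N is already in N. Combine: 3.2059554e-17 J / 156.7 N = 2.0459192e-19 m. 1 cm = 0.01 m, so 2.0459192e-19 m = 2.0459192e-19 / 0.01 = 2.0459192e-17 cm ≈ 2.046e-17 cm (4 s.f.). Final answer: 2.046e-17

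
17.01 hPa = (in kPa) 1.701. Check: 1 hPa = 100 Pa, so 17.01 hPa = 17.01 * 100 = 1701 Pa. 1 kPa = 1000 Pa, so 1701 Pa = 1701 / 1000 = 1.701 kPa.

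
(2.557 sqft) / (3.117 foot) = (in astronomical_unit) 1.671e-12. Check: 1 sqft = 0.09290304 m^2, so 2.557 sqft = 2.557 * 0.09290304 = 0.23755307 m^2. 1 foot = 0.3048 m, so 3.117 foot = 3.117 * 0.3048 = 0.9500616 m. Combine: 0.23755307 m^2 / 0.9500616 m = 0.25003965 m. 1 astronomical_unit = 1.4959787e+11 m, so 0.25003965 m = 0.25003965 / 1.4959787e+11 = 1.6714118e-12 astronomical_unit ≈ 1.671e-12 astronomical_unit (4 s.f.).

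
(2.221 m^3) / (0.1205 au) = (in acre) 3.045e-14. Check: 2.221 m^3 is already in m^3. 1 au = 1.4959787e+11 m, so 0.1205 au = 0.1205 * 1.4959787e+11 = 1.8026543e+10 m. Combine: 2.221 m^3 / 1.8026543e+10 m = 1.232072e-10 m^2. 1 acre = 4046.8564 m^2, so 1.232072e-10 m^2 = 1.232072e-10 / 4046.8564 = 3.0445163e-14 acre ≈ 3.045e-14 acre (4 s.f.).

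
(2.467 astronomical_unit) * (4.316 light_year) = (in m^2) 1 astronomical_unit = 1.4959787e+11 m, so 2.467 astronomical_unit = 2.467 * 1.4959787e+11 = 3.6905795e+11 m. 1 light_year = 9.4607305e+15 m, so 4.316 light_year = 4.316 * 9.4607305e+15 = 4.0832513e+16 m. Combine: 3.6905795e+11 m * 4.0832513e+16 m = 1.5069563e+28 m^2. Result: 1.5069563e+28 m^2 ≈ 1.507e+28 m^2 (4 s.f.). Final answer: 1.507e+28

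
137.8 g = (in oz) 1 g = 0.001 kg, so 137.8 g = 137.8 * 0.001 = 0.1378 kg. 1 oz = 0.028349523 kg, so 0.1378 kg = 0.1378 / 0.028349523 = 4.860752 oz ≈ 4.861 oz (4 s.f.). Final answer: 4.861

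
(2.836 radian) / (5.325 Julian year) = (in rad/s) 1.688e-08. Check: 2.836 radian = 2.836 rad. 1 Julian year = 31557600 s, so 5.325 Julian year = 5.325 * 31557600 = 1.6804422e+08 s. Combine: 2.836 rad / 1.6804422e+08 s = 1.687651e-08 rad/s. Result: 1.687651e-08 rad/s ≈ 1.688e-08 rad/s (4 s.f.).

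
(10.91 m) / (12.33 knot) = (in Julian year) 10.91 m is already in m. 1 knot = 0.51444444 m/s, so 12.33 knot = 12.33 * 0.51444444 = 6.3431 m/s. Combine: 10.91 m / 6.3431 m/s = 1.7199792 s. 1 Julian year = 31557600 s, so 1.7199792 s = 1.7199792 / 31557600 = 5.4502852e-08 Julian year ≈ 5.45e-08 Julian year (4 s.f.). Final answer: 5.45e-08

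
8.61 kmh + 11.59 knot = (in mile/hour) 1 kmh = 0.27777778 m/s, so 8.61 kmh = 8.61 * 0.27777778 = 2.3916667 m/s. 1 knot = 0.51444444 m/s, so 11.59 knot = 11.59 * 0.51444444 = 5.9624111 m/s. Sum: 2.3916667 + 5.9624111 = 8.3540778 m/s. 1 mile/hour = 0.44704 m/s, so 8.3540778 m/s = 8.3540778 / 0.44704 = 18.68754 mile/hour ≈ 18.69 mile/hour (4 s.f.). Final answer: 18.69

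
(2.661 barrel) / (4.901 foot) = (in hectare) 1 barrel = 0.15898729 m^3, so 2.661 barrel = 2.661 * 0.15898729 = 0.42306519 m^3. 1 foot = 0.3048 m, so 4.901 foot = 4.901 * 0.3048 = 1.4938248 m. Combine: 0.42306519 m^3 / 1.4938248 m = 0.28320938 m^2. 1 hectare = 10000 m^2, so 0.28320938 m^2 = 0.28320938 / 10000 = 2.8320938e-05 hectare ≈ 2.832e-05 hectare (4 s.f.). Final answer: 2.832e-05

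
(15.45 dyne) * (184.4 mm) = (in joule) 1 dyne = 1e-05 N, so 15.45 dyne = 15.45 * 1e-05 = 0.0001545 N. 1 mm = 0.001 m, so 184.4 mm = 184.4 * 0.001 = 0.1844 m. Combine: 0.0001545 N * 0.1844 m = 2.84898e-05 J. 2.84898e-05 J = 2.84898e-05 joule ≈ 2.849e-05 joule (4 s.f.). Final answer: 2.849e-05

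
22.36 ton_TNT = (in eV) 5.839e+29. Check: 1 ton_TNT = 4.184e+09 J, so 22.36 ton_TNT = 22.36 * 4.184e+09 = 9.355424e+10 J. 1 eV = 1.6021766e-19 J, so 9.355424e+10 J = 9.355424e+10 / 1.6021766e-19 = 5.8391964e+29 eV ≈ 5.839e+29 eV (4 s.f.).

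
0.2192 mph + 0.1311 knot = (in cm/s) 1 mph = 0.44704 m/s, so 0.2192 mph = 0.2192 * 0.44704 = 0.097991168 m/s. 1 knot = 0.51444444 m/s, so 0.1311 knot = 0.1311 * 0.51444444 = 0.067443667 m/s. Sum: 0.097991168 + 0.067443667 = 0.16543483 m/s. 1 cm/s = 0.01 m/s, so 0.16543483 m/s = 0.16543483 / 0.01 = 16.543483 cm/s ≈ 16.54 cm/s (4 s.f.). Final answer: 16.54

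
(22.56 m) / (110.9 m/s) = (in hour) 5.651e-05. Check: 22.56 m is already in m. 110.9 m/s is already in m/s. Combine: 22.56 m / 110.9 m/s = 0.20342651 s. 1 hour = 3600 s, so 0.20342651 s = 0.20342651 / 3600 = 5.6507364e-05 hour ≈ 5.651e-05 hour (4 s.f.).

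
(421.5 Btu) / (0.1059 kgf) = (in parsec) 1 Btu = 1055.0559 J, so 421.5 Btu = 421.5 * 1055.0559 = 444706.04 J. 1 kgf = 9.80665 N, so 0.1059 kgf = 0.1059 * 9.80665 = 1.0385242 N. Combine: 444706.04 J / 1.0385242 N = 428209.59 m. 1 parsec = 3.0856776e+16 m, so 428209.59 m = 428209.59 / 3.0856776e+16 = 1.3877328e-11 parsec ≈ 1.388e-11 parsec (4 s.f.). Final answer: 1.388e-11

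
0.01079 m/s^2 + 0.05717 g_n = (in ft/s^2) 0.01079 m/s^2 is already in m/s^2. 1 g_n = 9.80665 m/s^2, so 0.05717 g_n = 0.05717 * 9.80665 = 0.56064618 m/s^2. Sum: 0.01079 + 0.56064618 = 0.57143618 m/s^2. 1 ft/s^2 = 0.3048 m/s^2, so 0.57143618 m/s^2 = 0.57143618 / 0.3048 = 1.8747906 ft/s^2 ≈ 1.875 ft/s^2 (4 s.f.). Final answer: 1.875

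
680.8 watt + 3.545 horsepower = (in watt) 3324. Check: 680.8 watt = 680.8 W. 1 horsepower = 745.69987 W, so 3.545 horsepower = 3.545 * 745.69987 = 2643.506 W. Sum: 680.8 + 2643.506 = 3324.306 W. 3324.306 W = 3324.306 watt ≈ 3324 watt (4 s.f.).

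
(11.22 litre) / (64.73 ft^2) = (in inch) 1 litre = 0.001 m^3, so 11.22 litre = 11.22 * 0.001 = 0.01122 m^3. 1 ft^2 = 0.09290304 m^2, so 64.73 ft^2 = 64.73 * 0.09290304 = 6.0136138 m^2. Combine: 0.01122 m^3 / 6.0136138 m^2 = 0.0018657666 m. 1 inch = 0.0254 m, so 0.0018657666 m = 0.0018657666 / 0.0254 = 0.07345538 inch ≈ 0.07346 inch (4 s.f.). Final answer: 0.07346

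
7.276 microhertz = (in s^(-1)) 1 microhertz = 1e-06 Hz, so 7.276 microhertz = 7.276 * 1e-06 = 7.276e-06 Hz. 7.276e-06 Hz = 7.276e-06 s^(-1). Final answer: 7.276e-06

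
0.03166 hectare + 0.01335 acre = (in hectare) 1 hectare = 10000 m^2, so 0.03166 hectare = 0.03166 * 10000 = 316.6 m^2. 1 acre = 4046.8564 m^2, so 0.01335 acre = 0.01335 * 4046.8564 = 54.025533 m^2. Sum: 316.6 + 54.025533 = 370.62553 m^2. 1 hectare = 10000 m^2, so 370.62553 m^2 = 370.62553 / 10000 = 0.037062553 hectare ≈ 0.03706 hectare (4 s.f.). Final answer: 0.03706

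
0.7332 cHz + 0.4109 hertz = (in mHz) 418.2. Check: 1 cHz = 0.01 Hz, so 0.7332 cHz = 0.7332 * 0.01 = 0.007332 Hz. 0.4109 hertz = 0.4109 Hz. Sum: 0.007332 + 0.4109 = 0.418232 Hz. 1 mHz = 0.001 Hz, so 0.418232 Hz = 0.418232 / 0.001 = 418.232 mHz ≈ 418.2 mHz (4 s.f.).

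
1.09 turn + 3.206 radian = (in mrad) 1.005e+04. Check: 1 turn = 6.2831853 rad, so 1.09 turn = 1.09 * 6.2831853 = 6.848672 rad. 3.206 radian = 3.206 rad. Sum: 6.848672 + 3.206 = 10.054672 rad. 1 mrad = 0.001 rad, so 10.054672 rad = 10.054672 / 0.001 = 10054.672 mrad ≈ 1.005e+04 mrad (4 s.f.).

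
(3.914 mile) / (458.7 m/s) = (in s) 13.73. Check: 1 mile = 1609.344 m, so 3.914 mile = 3.914 * 1609.344 = 6298.9724 m. 458.7 m/s is already in m/s. Combine: 6298.9724 m / 458.7 m/s = 13.732227 s. Result: 13.732227 s ≈ 13.73 s (4 s.f.).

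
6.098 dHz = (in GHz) 6.098e-10. Check: 1 dHz = 0.1 Hz, so 6.098 dHz = 6.098 * 0.1 = 0.6098 Hz. 1 GHz = 1e+09 Hz, so 0.6098 Hz = 0.6098 / 1e+09 = 6.098e-10 GHz.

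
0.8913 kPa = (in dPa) 1 kPa = 1000 Pa, so 0.8913 kPa = 0.8913 * 1000 = 891.3 Pa. 1 dPa = 0.1 Pa, so 891.3 Pa = 891.3 / 0.1 = 8913 dPa. Final answer: 8913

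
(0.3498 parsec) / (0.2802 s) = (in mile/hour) 8.617e+16. Check: 1 parsec = 3.0856776e+16 m, so 0.3498 parsec = 0.3498 * 3.0856776e+16 = 1.07937e+16 m. 0.2802 s is already in s. Combine: 1.07937e+16 m / 0.2802 s = 3.8521414e+16 m/s. 1 mile/hour = 0.44704 m/s, so 3.8521414e+16 m/s = 3.8521414e+16 / 0.44704 = 8.6169949e+16 mile/hour ≈ 8.617e+16 mile/hour (4 s.f.).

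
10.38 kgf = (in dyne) 1.018e+07. Check: 1 kgf = 9.80665 N, so 10.38 kgf = 10.38 * 9.80665 = 101.79303 N. 1 dyne = 1e-05 N, so 101.79303 N = 101.79303 / 1e-05 = 10179303 dyne ≈ 1.018e+07 dyne (4 s.f.).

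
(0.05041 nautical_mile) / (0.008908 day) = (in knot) 1 nautical_mile = 1852 m, so 0.05041 nautical_mile = 0.05041 * 1852 = 93.35932 m. 1 day = 86400 s, so 0.008908 day = 0.008908 * 86400 = 769.6512 s. Combine: 93.35932 m / 769.6512 s = 0.12130082 m/s. 1 knot = 0.51444444 m/s, so 0.12130082 m/s = 0.12130082 / 0.51444444 = 0.23578993 knot ≈ 0.2358 knot (4 s.f.). Final answer: 0.2358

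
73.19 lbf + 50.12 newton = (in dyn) 3.757e+07. Check: 1 lbf = 4.4482216 N, so 73.19 lbf = 73.19 * 4.4482216 = 325.56534 N. 50.12 newton = 50.12 N. Sum: 325.56534 + 50.12 = 375.68534 N. 1 dyn = 1e-05 N, so 375.68534 N = 375.68534 / 1e-05 = 37568534 dyn ≈ 3.757e+07 dyn (4 s.f.).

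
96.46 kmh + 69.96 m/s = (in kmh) 1 kmh = 0.27777778 m/s, so 96.46 kmh = 96.46 * 0.27777778 = 26.794444 m/s. 69.96 m/s is already in m/s. Sum: 26.794444 + 69.96 = 96.754444 m/s. 1 kmh = 0.27777778 m/s, so 96.754444 m/s = 96.754444 / 0.27777778 = 348.316 kmh ≈ 348.3 kmh (4 s.f.). Final answer: 348.3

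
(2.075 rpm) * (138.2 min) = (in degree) 1 rpm = 0.10471976 rad/s, so 2.075 rpm = 2.075 * 0.10471976 = 0.21729349 rad/s. 1 min = 60 s, so 138.2 min = 138.2 * 60 = 8292 s. Combine: 0.21729349 rad/s * 8292 s = 1801.7976 rad. 1 degree = 0.017453293 rad, so 1801.7976 rad = 1801.7976 / 0.017453293 = 103235.4 degree ≈ 1.032e+05 degree (4 s.f.). Final answer: 1.032e+05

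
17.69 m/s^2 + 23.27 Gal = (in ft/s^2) 58.8. Check: 17.69 m/s^2 is already in m/s^2. 1 Gal = 0.01 m/s^2, so 23.27 Gal = 23.27 * 0.01 = 0.2327 m/s^2. Sum: 17.69 + 0.2327 = 17.9227 m/s^2. 1 ft/s^2 = 0.3048 m/s^2, so 17.9227 m/s^2 = 17.9227 / 0.3048 = 58.801509 ft/s^2 ≈ 58.8 ft/s^2 (4 s.f.).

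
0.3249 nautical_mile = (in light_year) 6.36e-14. Check: 1 nautical_mile = 1852 m, so 0.3249 nautical_mile = 0.3249 * 1852 = 601.7148 m. 1 light_year = 9.4607305e+15 m, so 601.7148 m = 601.7148 / 9.4607305e+15 = 6.3601305e-14 light_year ≈ 6.36e-14 light_year (4 s.f.).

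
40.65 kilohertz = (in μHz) 1 kilohertz = 1000 Hz, so 40.65 kilohertz = 40.65 * 1000 = 40650 Hz. 1 μHz = 1e-06 Hz, so 40650 Hz = 40650 / 1e-06 = 4.065e+10 μHz. Final answer: 4.065e+10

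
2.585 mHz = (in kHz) 2.585e-06. Check: 1 mHz = 0.001 Hz, so 2.585 mHz = 2.585 * 0.001 = 0.002585 Hz. 1 kHz = 1000 Hz, so 0.002585 Hz = 0.002585 / 1000 = 2.585e-06 kHz.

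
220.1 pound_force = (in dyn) 9.791e+07. Check: 1 pound_force = 4.4482216 N, so 220.1 pound_force = 220.1 * 4.4482216 = 979.05358 N. 1 dyn = 1e-05 N, so 979.05358 N = 979.05358 / 1e-05 = 97905358 dyn ≈ 9.791e+07 dyn (4 s.f.).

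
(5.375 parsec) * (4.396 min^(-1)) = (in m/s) 1.215e+16. Check: 1 parsec = 3.0856776e+16 m, so 5.375 parsec = 5.375 * 3.0856776e+16 = 1.6585517e+17 m. 1 min^(-1) = 0.016666667 Hz, so 4.396 min^(-1) = 4.396 * 0.016666667 = 0.073266667 Hz. Combine: 1.6585517e+17 m * 0.073266667 Hz = 1.2151655e+16 m/s. Result: 1.2151655e+16 m/s ≈ 1.215e+16 m/s (4 s.f.).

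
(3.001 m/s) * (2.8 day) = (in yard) 3.001 m/s is already in m/s. 1 day = 86400 s, so 2.8 day = 2.8 * 86400 = 241920 s. Combine: 3.001 m/s * 241920 s = 726001.92 m. 1 yard = 0.9144 m, so 726001.92 m = 726001.92 / 0.9144 = 793965.35 yard ≈ 7.94e+05 yard (4 s.f.). Final answer: 7.94e+05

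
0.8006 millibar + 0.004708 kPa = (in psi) 0.01229. Check: 1 millibar = 100 Pa, so 0.8006 millibar = 0.8006 * 100 = 80.06 Pa. 1 kPa = 1000 Pa, so 0.004708 kPa = 0.004708 * 1000 = 4.708 Pa. Sum: 80.06 + 4.708 = 84.768 Pa. 1 psi = 6894.7573 Pa, so 84.768 Pa = 84.768 / 6894.7573 = 0.012294559 psi ≈ 0.01229 psi (4 s.f.).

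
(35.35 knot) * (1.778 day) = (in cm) 2.794e+08. Check: 1 knot = 0.51444444 m/s, so 35.35 knot = 35.35 * 0.51444444 = 18.185611 m/s. 1 day = 86400 s, so 1.778 day = 1.778 * 86400 = 153619.2 s. Combine: 18.185611 m/s * 153619.2 s = 2793659 m. 1 cm = 0.01 m, so 2793659 m = 2793659 / 0.01 = 2.793659e+08 cm ≈ 2.794e+08 cm (4 s.f.).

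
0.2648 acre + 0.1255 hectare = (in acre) 0.5749. Check: 1 acre = 4046.8564 m^2, so 0.2648 acre = 0.2648 * 4046.8564 = 1071.6076 m^2. 1 hectare = 10000 m^2, so 0.1255 hectare = 0.1255 * 10000 = 1255 m^2. Sum: 1071.6076 + 1255 = 2326.6076 m^2. 1 acre = 4046.8564 m^2, so 2326.6076 m^2 = 2326.6076 / 4046.8564 = 0.57491725 acre ≈ 0.5749 acre (4 s.f.).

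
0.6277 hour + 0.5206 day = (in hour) 1 hour = 3600 s, so 0.6277 hour = 0.6277 * 3600 = 2259.72 s. 1 day = 86400 s, so 0.5206 day = 0.5206 * 86400 = 44979.84 s. Sum: 2259.72 + 44979.84 = 47239.56 s. 1 hour = 3600 s, so 47239.56 s = 47239.56 / 3600 = 13.1221 hour ≈ 13.12 hour (4 s.f.). Final answer: 13.12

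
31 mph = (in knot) 1 mph = 0.44704 m/s, so 31 mph = 31 * 0.44704 = 13.85824 m/s. 1 knot = 0.51444444 m/s, so 13.85824 m/s = 13.85824 / 0.51444444 = 26.938263 knot ≈ 26.94 knot (4 s.f.). Final answer: 26.94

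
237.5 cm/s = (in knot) 4.617. Check: 1 cm/s = 0.01 m/s, so 237.5 cm/s = 237.5 * 0.01 = 2.375 m/s. 1 knot = 0.51444444 m/s, so 2.375 m/s = 2.375 / 0.51444444 = 4.6166307 knot ≈ 4.617 knot (4 s.f.).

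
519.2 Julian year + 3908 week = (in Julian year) 594.1. Check: 1 Julian year = 31557600 s, so 519.2 Julian year = 519.2 * 31557600 = 1.6384706e+10 s. 1 week = 604800 s, so 3908 week = 3908 * 604800 = 2.3635584e+09 s. Sum: 1.6384706e+10 + 2.3635584e+09 = 1.8748264e+10 s. 1 Julian year = 31557600 s, so 1.8748264e+10 s = 1.8748264e+10 / 31557600 = 594.09665 Julian year ≈ 594.1 Julian year (4 s.f.).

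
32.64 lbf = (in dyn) 1.452e+07. Check: 1 lbf = 4.4482216 N, so 32.64 lbf = 32.64 * 4.4482216 = 145.18995 N. 1 dyn = 1e-05 N, so 145.18995 N = 145.18995 / 1e-05 = 14518995 dyn ≈ 1.452e+07 dyn (4 s.f.).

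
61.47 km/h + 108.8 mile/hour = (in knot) 1 km/h = 0.27777778 m/s, so 61.47 km/h = 61.47 * 0.27777778 = 17.075 m/s. 1 mile/hour = 0.44704 m/s, so 108.8 mile/hour = 108.8 * 0.44704 = 48.637952 m/s. Sum: 17.075 + 48.637952 = 65.712952 m/s. 1 knot = 0.51444444 m/s, so 65.712952 m/s = 65.712952 / 0.51444444 = 127.73576 knot ≈ 127.7 knot (4 s.f.). Final answer: 127.7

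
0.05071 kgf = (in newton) 0.4973. Check: 1 kgf = 9.80665 N, so 0.05071 kgf = 0.05071 * 9.80665 = 0.49729522 N. 0.49729522 N = 0.49729522 newton ≈ 0.4973 newton (4 s.f.).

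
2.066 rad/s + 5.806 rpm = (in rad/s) 2.066 rad/s is already in rad/s. 1 rpm = 0.10471976 rad/s, so 5.806 rpm = 5.806 * 0.10471976 = 0.6080029 rad/s. Sum: 2.066 + 0.6080029 = 2.6740029 rad/s. Result: 2.6740029 rad/s ≈ 2.674 rad/s (4 s.f.). Final answer: 2.674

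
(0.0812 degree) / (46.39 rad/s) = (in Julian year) 9.681e-13. Check: 1 degree = 0.017453293 rad, so 0.0812 degree = 0.0812 * 0.017453293 = 0.0014172074 rad. 46.39 rad/s is already in rad/s. Combine: 0.0014172074 rad / 46.39 rad/s = 3.0549846e-05 s. 1 Julian year = 31557600 s, so 3.0549846e-05 s = 3.0549846e-05 / 31557600 = 9.680662e-13 Julian year ≈ 9.681e-13 Julian year (4 s.f.).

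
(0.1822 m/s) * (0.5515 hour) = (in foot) 0.1822 m/s is already in m/s. 1 hour = 3600 s, so 0.5515 hour = 0.5515 * 3600 = 1985.4 s. Combine: 0.1822 m/s * 1985.4 s = 361.73988 m. 1 foot = 0.3048 m, so 361.73988 m = 361.73988 / 0.3048 = 1186.8106 foot ≈ 1187 foot (4 s.f.). Final answer: 1187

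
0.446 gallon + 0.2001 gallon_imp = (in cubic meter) 0.002598. Check: 1 gallon = 0.0037854118 m^3, so 0.446 gallon = 0.446 * 0.0037854118 = 0.0016882937 m^3. 1 gallon_imp = 0.00454609 m^3, so 0.2001 gallon_imp = 0.2001 * 0.00454609 = 0.00090967261 m^3. Sum: 0.0016882937 + 0.00090967261 = 0.0025979663 m^3. 0.0025979663 m^3 = 0.0025979663 cubic meter ≈ 0.002598 cubic meter (4 s.f.).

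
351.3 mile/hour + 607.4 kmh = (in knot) 633.2. Check: 1 mile/hour = 0.44704 m/s, so 351.3 mile/hour = 351.3 * 0.44704 = 157.04515 m/s. 1 kmh = 0.27777778 m/s, so 607.4 kmh = 607.4 * 0.27777778 = 168.72222 m/s. Sum: 157.04515 + 168.72222 = 325.76737 m/s. 1 knot = 0.51444444 m/s, so 325.76737 m/s = 325.76737 / 0.51444444 = 633.24112 knot ≈ 633.2 knot (4 s.f.).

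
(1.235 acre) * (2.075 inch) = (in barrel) 1657. Check: 1 acre = 4046.8564 m^2, so 1.235 acre = 1.235 * 4046.8564 = 4997.8677 m^2. 1 inch = 0.0254 m, so 2.075 inch = 2.075 * 0.0254 = 0.052705 m. Combine: 4997.8677 m^2 * 0.052705 m = 263.41262 m^3. 1 barrel = 0.15898729 m^3, so 263.41262 m^3 = 263.41262 / 0.15898729 = 1656.8155 barrel ≈ 1657 barrel (4 s.f.).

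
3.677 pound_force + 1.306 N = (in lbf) 1 pound_force = 4.4482216 N, so 3.677 pound_force = 3.677 * 4.4482216 = 16.356111 N. 1.306 N is already in N. Sum: 16.356111 + 1.306 = 17.662111 N. 1 lbf = 4.4482216 N, so 17.662111 N = 17.662111 / 4.4482216 = 3.9706005 lbf ≈ 3.971 lbf (4 s.f.). Final answer: 3.971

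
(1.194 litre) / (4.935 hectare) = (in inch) 1 litre = 0.001 m^3, so 1.194 litre = 1.194 * 0.001 = 0.001194 m^3. 1 hectare = 10000 m^2, so 4.935 hectare = 4.935 * 10000 = 49350 m^2. Combine: 0.001194 m^3 / 49350 m^2 = 2.4194529e-08 m. 1 inch = 0.0254 m, so 2.4194529e-08 m = 2.4194529e-08 / 0.0254 = 9.5254051e-07 inch ≈ 9.525e-07 inch (4 s.f.). Final answer: 9.525e-07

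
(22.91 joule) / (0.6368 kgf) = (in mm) 22.91 joule = 22.91 J. 1 kgf = 9.80665 N, so 0.6368 kgf = 0.6368 * 9.80665 = 6.2448747 N. Combine: 22.91 J / 6.2448747 N = 3.6686084 m. 1 mm = 0.001 m, so 3.6686084 m = 3.6686084 / 0.001 = 3668.6084 mm ≈ 3669 mm (4 s.f.). Final answer: 3669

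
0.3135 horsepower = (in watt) 233.8. Check: 1 horsepower = 745.69987 W, so 0.3135 horsepower = 0.3135 * 745.69987 = 233.77691 W. 233.77691 W = 233.77691 watt ≈ 233.8 watt (4 s.f.).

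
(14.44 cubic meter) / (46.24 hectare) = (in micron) 14.44 cubic meter = 14.44 m^3. 1 hectare = 10000 m^2, so 46.24 hectare = 46.24 * 10000 = 462400 m^2. Combine: 14.44 m^3 / 462400 m^2 = 3.1228374e-05 m. 1 micron = 1e-06 m, so 3.1228374e-05 m = 3.1228374e-05 / 1e-06 = 31.228374 micron ≈ 31.23 micron (4 s.f.). Final answer: 31.23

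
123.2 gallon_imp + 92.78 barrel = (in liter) 1.531e+04. Check: 1 gallon_imp = 0.00454609 m^3, so 123.2 gallon_imp = 123.2 * 0.00454609 = 0.56007829 m^3. 1 barrel = 0.15898729 m^3, so 92.78 barrel = 92.78 * 0.15898729 = 14.750841 m^3. Sum: 0.56007829 + 14.750841 = 15.31092 m^3. 1 liter = 0.001 m^3, so 15.31092 m^3 = 15.31092 / 0.001 = 15310.92 liter ≈ 1.531e+04 liter (4 s.f.).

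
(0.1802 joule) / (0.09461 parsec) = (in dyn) 0.1802 joule = 0.1802 J. 1 parsec = 3.0856776e+16 m, so 0.09461 parsec = 0.09461 * 3.0856776e+16 = 2.9193596e+15 m. Combine: 0.1802 J / 2.9193596e+15 m = 6.1725867e-17 N. 1 dyn = 1e-05 N, so 6.1725867e-17 N = 6.1725867e-17 / 1e-05 = 6.1725867e-12 dyn ≈ 6.173e-12 dyn (4 s.f.). Final answer: 6.173e-12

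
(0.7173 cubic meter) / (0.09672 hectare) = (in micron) 0.7173 cubic meter = 0.7173 m^3. 1 hectare = 10000 m^2, so 0.09672 hectare = 0.09672 * 10000 = 967.2 m^2. Combine: 0.7173 m^3 / 967.2 m^2 = 0.00074162531 m. 1 micron = 1e-06 m, so 0.00074162531 m = 0.00074162531 / 1e-06 = 741.62531 micron ≈ 741.6 micron (4 s.f.). Final answer: 741.6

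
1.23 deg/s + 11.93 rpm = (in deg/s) 1 deg/s = 0.017453293 rad/s, so 1.23 deg/s = 1.23 * 0.017453293 = 0.02146755 rad/s. 1 rpm = 0.10471976 rad/s, so 11.93 rpm = 11.93 * 0.10471976 = 1.2493067 rad/s. Sum: 0.02146755 + 1.2493067 = 1.2707742 rad/s. 1 deg/s = 0.017453293 rad/s, so 1.2707742 rad/s = 1.2707742 / 0.017453293 = 72.81 deg/s. Final answer: 72.81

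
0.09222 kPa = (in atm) 1 kPa = 1000 Pa, so 0.09222 kPa = 0.09222 * 1000 = 92.22 Pa. 1 atm = 101325 Pa, so 92.22 Pa = 92.22 / 101325 = 0.00091014064 atm ≈ 0.0009101 atm (4 s.f.). Final answer: 0.0009101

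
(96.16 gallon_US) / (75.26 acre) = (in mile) 7.426e-10. Check: 1 gallon_US = 0.0037854118 m^3, so 96.16 gallon_US = 96.16 * 0.0037854118 = 0.3640052 m^3. 1 acre = 4046.8564 m^2, so 75.26 acre = 75.26 * 4046.8564 = 304566.41 m^2. Combine: 0.3640052 m^3 / 304566.41 m^2 = 1.1951587e-06 m. 1 mile = 1609.344 m, so 1.1951587e-06 m = 1.1951587e-06 / 1609.344 = 7.4263718e-10 mile ≈ 7.426e-10 mile (4 s.f.).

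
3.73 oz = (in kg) 0.1057. Check: 1 oz = 0.028349523 kg, so 3.73 oz = 3.73 * 0.028349523 = 0.10574372 kg. Result: 0.10574372 kg ≈ 0.1057 kg (4 s.f.).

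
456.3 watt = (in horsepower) 456.3 watt = 456.3 W. 1 horsepower = 745.69987 W, so 456.3 W = 456.3 / 745.69987 = 0.61190838 horsepower ≈ 0.6119 horsepower (4 s.f.). Final answer: 0.6119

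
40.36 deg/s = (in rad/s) 0.7044. Check: 1 deg/s = 0.017453293 rad/s, so 40.36 deg/s = 40.36 * 0.017453293 = 0.70441489 rad/s. Result: 0.70441489 rad/s ≈ 0.7044 rad/s (4 s.f.).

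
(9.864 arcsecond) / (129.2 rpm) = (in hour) 1 arcsecond = 4.8481368e-06 rad, so 9.864 arcsecond = 9.864 * 4.8481368e-06 = 4.7822022e-05 rad. 1 rpm = 0.10471976 rad/s, so 129.2 rpm = 129.2 * 0.10471976 = 13.529792 rad/s. Combine: 4.7822022e-05 rad / 13.529792 rad/s = 3.5345717e-06 s. 1 hour = 3600 s, so 3.5345717e-06 s = 3.5345717e-06 / 3600 = 9.8182548e-10 hour ≈ 9.818e-10 hour (4 s.f.). Final answer: 9.818e-10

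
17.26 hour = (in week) 0.1027. Check: 1 hour = 3600 s, so 17.26 hour = 17.26 * 3600 = 62136 s. 1 week = 604800 s, so 62136 s = 62136 / 604800 = 0.1027381 week ≈ 0.1027 week (4 s.f.).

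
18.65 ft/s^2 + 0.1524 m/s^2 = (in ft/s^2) 19.15. Check: 1 ft/s^2 = 0.3048 m/s^2, so 18.65 ft/s^2 = 18.65 * 0.3048 = 5.68452 m/s^2. 0.1524 m/s^2 is already in m/s^2. Sum: 5.68452 + 0.1524 = 5.83692 m/s^2. 1 ft/s^2 = 0.3048 m/s^2, so 5.83692 m/s^2 = 5.83692 / 0.3048 = 19.15 ft/s^2.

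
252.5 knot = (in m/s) 1 knot = 0.51444444 m/s, so 252.5 knot = 252.5 * 0.51444444 = 129.89722 m/s. Result: 129.89722 m/s ≈ 129.9 m/s (4 s.f.). Final answer: 129.9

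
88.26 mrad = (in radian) 0.08826. Check: 1 mrad = 0.001 rad, so 88.26 mrad = 88.26 * 0.001 = 0.08826 rad. 0.08826 rad = 0.08826 radian.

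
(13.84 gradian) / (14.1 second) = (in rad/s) 0.01542. Check: 1 gradian = 0.015707963 rad, so 13.84 gradian = 13.84 * 0.015707963 = 0.21739821 rad. 14.1 second = 14.1 s. Combine: 0.21739821 rad / 14.1 s = 0.015418313 rad/s. Result: 0.015418313 rad/s ≈ 0.01542 rad/s (4 s.f.).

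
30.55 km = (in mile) 18.98. Check: 1 km = 1000 m, so 30.55 km = 30.55 * 1000 = 30550 m. 1 mile = 1609.344 m, so 30550 m = 30550 / 1609.344 = 18.98289 mile ≈ 18.98 mile (4 s.f.).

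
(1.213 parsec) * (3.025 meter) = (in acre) 1 parsec = 3.0856776e+16 m, so 1.213 parsec = 1.213 * 3.0856776e+16 = 3.7429269e+16 m. 3.025 meter = 3.025 m. Combine: 3.7429269e+16 m * 3.025 m = 1.1322354e+17 m^2. 1 acre = 4046.8564 m^2, so 1.1322354e+17 m^2 = 1.1322354e+17 / 4046.8564 = 2.7978146e+13 acre ≈ 2.798e+13 acre (4 s.f.). Final answer: 2.798e+13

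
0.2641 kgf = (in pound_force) 0.5822. Check: 1 kgf = 9.80665 N, so 0.2641 kgf = 0.2641 * 9.80665 = 2.5899363 N. 1 pound_force = 4.4482216 N, so 2.5899363 N = 2.5899363 / 4.4482216 = 0.58224083 pound_force ≈ 0.5822 pound_force (4 s.f.).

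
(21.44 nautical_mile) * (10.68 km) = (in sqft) 1 nautical_mile = 1852 m, so 21.44 nautical_mile = 21.44 * 1852 = 39706.88 m. 1 km = 1000 m, so 10.68 km = 10.68 * 1000 = 10680 m. Combine: 39706.88 m * 10680 m = 4.2406948e+08 m^2. 1 sqft = 0.09290304 m^2, so 4.2406948e+08 m^2 = 4.2406948e+08 / 0.09290304 = 4.5646459e+09 sqft ≈ 4.565e+09 sqft (4 s.f.). Final answer: 4.565e+09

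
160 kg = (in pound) 352.7. Check: 1 pound = 0.45359237 kg, so 160 kg = 160 / 0.45359237 = 352.73962 pound ≈ 352.7 pound (4 s.f.).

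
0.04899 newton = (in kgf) 0.004996. Check: 0.04899 newton = 0.04899 N. 1 kgf = 9.80665 N, so 0.04899 N = 0.04899 / 9.80665 = 0.0049955897 kgf ≈ 0.004996 kgf (4 s.f.).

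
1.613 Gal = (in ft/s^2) 1 Gal = 0.01 m/s^2, so 1.613 Gal = 1.613 * 0.01 = 0.01613 m/s^2. 1 ft/s^2 = 0.3048 m/s^2, so 0.01613 m/s^2 = 0.01613 / 0.3048 = 0.052919948 ft/s^2 ≈ 0.05292 ft/s^2 (4 s.f.). Final answer: 0.05292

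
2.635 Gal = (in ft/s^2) 1 Gal = 0.01 m/s^2, so 2.635 Gal = 2.635 * 0.01 = 0.02635 m/s^2. 1 ft/s^2 = 0.3048 m/s^2, so 0.02635 m/s^2 = 0.02635 / 0.3048 = 0.086450131 ft/s^2 ≈ 0.08645 ft/s^2 (4 s.f.). Final answer: 0.08645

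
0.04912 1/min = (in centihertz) 1 1/min = 0.016666667 Hz, so 0.04912 1/min = 0.04912 * 0.016666667 = 0.00081866667 Hz. 1 centihertz = 0.01 Hz, so 0.00081866667 Hz = 0.00081866667 / 0.01 = 0.081866667 centihertz ≈ 0.08187 centihertz (4 s.f.). Final answer: 0.08187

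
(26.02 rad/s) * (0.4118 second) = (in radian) 26.02 rad/s is already in rad/s. 0.4118 second = 0.4118 s. Combine: 26.02 rad/s * 0.4118 s = 10.715036 rad. 10.715036 rad = 10.715036 radian ≈ 10.72 radian (4 s.f.). Final answer: 10.72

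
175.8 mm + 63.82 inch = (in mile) 0.001116. Check: 1 mm = 0.001 m, so 175.8 mm = 175.8 * 0.001 = 0.1758 m. 1 inch = 0.0254 m, so 63.82 inch = 63.82 * 0.0254 = 1.621028 m. Sum: 0.1758 + 1.621028 = 1.796828 m. 1 mile = 1609.344 m, so 1.796828 m = 1.796828 / 1609.344 = 0.0011164972 mile ≈ 0.001116 mile (4 s.f.).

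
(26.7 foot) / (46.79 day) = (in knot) 1 foot = 0.3048 m, so 26.7 foot = 26.7 * 0.3048 = 8.13816 m. 1 day = 86400 s, so 46.79 day = 46.79 * 86400 = 4042656 s. Combine: 8.13816 m / 4042656 s = 2.0130726e-06 m/s. 1 knot = 0.51444444 m/s, so 2.0130726e-06 m/s = 2.0130726e-06 / 0.51444444 = 3.9131001e-06 knot ≈ 3.913e-06 knot (4 s.f.). Final answer: 3.913e-06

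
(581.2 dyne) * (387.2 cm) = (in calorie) 0.005379. Check: 1 dyne = 1e-05 N, so 581.2 dyne = 581.2 * 1e-05 = 0.005812 N. 1 cm = 0.01 m, so 387.2 cm = 387.2 * 0.01 = 3.872 m. Combine: 0.005812 N * 3.872 m = 0.022504064 J. 1 calorie = 4.184 J, so 0.022504064 J = 0.022504064 / 4.184 = 0.0053786004 calorie ≈ 0.005379 calorie (4 s.f.).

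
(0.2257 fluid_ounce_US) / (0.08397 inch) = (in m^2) 1 fluid_ounce_US = 2.957353e-05 m^3, so 0.2257 fluid_ounce_US = 0.2257 * 2.957353e-05 = 6.6747456e-06 m^3. 1 inch = 0.0254 m, so 0.08397 inch = 0.08397 * 0.0254 = 0.002132838 m. Combine: 6.6747456e-06 m^3 / 0.002132838 m = 0.0031295136 m^2. Result: 0.0031295136 m^2 ≈ 0.00313 m^2 (4 s.f.). Final answer: 0.00313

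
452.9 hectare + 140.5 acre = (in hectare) 509.8. Check: 1 hectare = 10000 m^2, so 452.9 hectare = 452.9 * 10000 = 4529000 m^2. 1 acre = 4046.8564 m^2, so 140.5 acre = 140.5 * 4046.8564 = 568583.33 m^2. Sum: 4529000 + 568583.33 = 5097583.3 m^2. 1 hectare = 10000 m^2, so 5097583.3 m^2 = 5097583.3 / 10000 = 509.75833 hectare ≈ 509.8 hectare (4 s.f.).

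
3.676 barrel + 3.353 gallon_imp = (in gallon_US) 1 barrel = 0.15898729 m^3, so 3.676 barrel = 3.676 * 0.15898729 = 0.5844373 m^3. 1 gallon_imp = 0.00454609 m^3, so 3.353 gallon_imp = 3.353 * 0.00454609 = 0.01524304 m^3. Sum: 0.5844373 + 0.01524304 = 0.59968034 m^3. 1 gallon_US = 0.0037854118 m^3, so 0.59968034 m^3 = 0.59968034 / 0.0037854118 = 158.41879 gallon_US ≈ 158.4 gallon_US (4 s.f.). Final answer: 158.4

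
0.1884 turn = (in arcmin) 1 turn = 6.2831853 rad, so 0.1884 turn = 0.1884 * 6.2831853 = 1.1837521 rad. 1 arcmin = 0.00029088821 rad, so 1.1837521 rad = 1.1837521 / 0.00029088821 = 4069.44 arcmin ≈ 4069 arcmin (4 s.f.). Final answer: 4069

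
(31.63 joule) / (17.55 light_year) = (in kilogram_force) 31.63 joule = 31.63 J. 1 light_year = 9.4607305e+15 m, so 17.55 light_year = 17.55 * 9.4607305e+15 = 1.6603582e+17 m. Combine: 31.63 J / 1.6603582e+17 m = 1.9050106e-16 N. 1 kilogram_force = 9.80665 N, so 1.9050106e-16 N = 1.9050106e-16 / 9.80665 = 1.9425702e-17 kilogram_force ≈ 1.943e-17 kilogram_force (4 s.f.). Final answer: 1.943e-17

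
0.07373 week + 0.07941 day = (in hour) 14.29. Check: 1 week = 604800 s, so 0.07373 week = 0.07373 * 604800 = 44591.904 s. 1 day = 86400 s, so 0.07941 day = 0.07941 * 86400 = 6861.024 s. Sum: 44591.904 + 6861.024 = 51452.928 s. 1 hour = 3600 s, so 51452.928 s = 51452.928 / 3600 = 14.29248 hour ≈ 14.29 hour (4 s.f.).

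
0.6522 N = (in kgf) 1 kgf = 9.80665 N, so 0.6522 N = 0.6522 / 9.80665 = 0.066505891 kgf ≈ 0.06651 kgf (4 s.f.). Final answer: 0.06651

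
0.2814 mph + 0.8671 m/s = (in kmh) 1 mph = 0.44704 m/s, so 0.2814 mph = 0.2814 * 0.44704 = 0.12579706 m/s. 0.8671 m/s is already in m/s. Sum: 0.12579706 + 0.8671 = 0.99289706 m/s. 1 kmh = 0.27777778 m/s, so 0.99289706 m/s = 0.99289706 / 0.27777778 = 3.5744294 kmh ≈ 3.574 kmh (4 s.f.). Final answer: 3.574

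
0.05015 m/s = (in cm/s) 5.015. Check: 1 cm/s = 0.01 m/s, so 0.05015 m/s = 0.05015 / 0.01 = 5.015 cm/s.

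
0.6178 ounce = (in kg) 1 ounce = 0.028349523 kg, so 0.6178 ounce = 0.6178 * 0.028349523 = 0.017514335 kg. Result: 0.017514335 kg ≈ 0.01751 kg (4 s.f.). Final answer: 0.01751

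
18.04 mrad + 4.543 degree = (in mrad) 1 mrad = 0.001 rad, so 18.04 mrad = 18.04 * 0.001 = 0.01804 rad. 1 degree = 0.017453293 rad, so 4.543 degree = 4.543 * 0.017453293 = 0.079290308 rad. Sum: 0.01804 + 0.079290308 = 0.097330308 rad. 1 mrad = 0.001 rad, so 0.097330308 rad = 0.097330308 / 0.001 = 97.330308 mrad ≈ 97.33 mrad (4 s.f.). Final answer: 97.33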